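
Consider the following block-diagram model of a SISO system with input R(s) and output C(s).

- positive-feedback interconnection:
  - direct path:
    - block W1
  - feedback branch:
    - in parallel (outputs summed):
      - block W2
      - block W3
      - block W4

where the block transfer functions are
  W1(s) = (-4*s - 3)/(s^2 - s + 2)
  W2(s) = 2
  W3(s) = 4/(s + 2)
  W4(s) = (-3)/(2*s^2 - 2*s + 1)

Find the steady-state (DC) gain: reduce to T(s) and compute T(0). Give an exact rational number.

(1) add W2, W3, W4 (parallel) gives (4*s^3 + 12*s^2 - 17*s + 2)/(2*s^3 + 2*s^2 - 3*s + 2)
(2) feedback reduction of W1, (W2+W3+W4) gives (-8*s^4 - 14*s^3 + 6*s^2 + s - 6)/(2*s^5 + 16*s^4 + 59*s^3 - 23*s^2 - 51*s + 10)
The step-2 result is T(s). Setting s = 0: T(0) = -6/10 = -3/5.

Hence the answer: -3/5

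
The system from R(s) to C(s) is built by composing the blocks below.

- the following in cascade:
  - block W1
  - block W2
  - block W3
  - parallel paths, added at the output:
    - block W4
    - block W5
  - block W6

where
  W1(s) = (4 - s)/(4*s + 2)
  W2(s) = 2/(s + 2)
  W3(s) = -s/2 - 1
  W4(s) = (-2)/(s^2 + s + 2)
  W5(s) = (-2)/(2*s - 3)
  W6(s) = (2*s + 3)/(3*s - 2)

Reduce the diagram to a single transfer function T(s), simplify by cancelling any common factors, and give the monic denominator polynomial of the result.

First reduce the diagram to T(s).

[1] parallel reduction of W4, W5: (-2*s^2 - 6*s + 2)/(2*s^3 - s^2 + s - 6)
[2] series reduction of W1, W2, W3, (W4+W5), W6: (-2*s^4 - s^3 + 29*s^2 + 31*s - 12)/(12*s^5 - 8*s^4 + 3*s^3 - 35*s^2 + 4*s + 12)
That last expression is T(s), already simplified. Scaling its denominator by 1/12 (the reciprocal of the leading coefficient) yields the monic denominator.

Answer: s^5 - 2*s^4/3 + s^3/4 - 35*s^2/12 + s/3 + 1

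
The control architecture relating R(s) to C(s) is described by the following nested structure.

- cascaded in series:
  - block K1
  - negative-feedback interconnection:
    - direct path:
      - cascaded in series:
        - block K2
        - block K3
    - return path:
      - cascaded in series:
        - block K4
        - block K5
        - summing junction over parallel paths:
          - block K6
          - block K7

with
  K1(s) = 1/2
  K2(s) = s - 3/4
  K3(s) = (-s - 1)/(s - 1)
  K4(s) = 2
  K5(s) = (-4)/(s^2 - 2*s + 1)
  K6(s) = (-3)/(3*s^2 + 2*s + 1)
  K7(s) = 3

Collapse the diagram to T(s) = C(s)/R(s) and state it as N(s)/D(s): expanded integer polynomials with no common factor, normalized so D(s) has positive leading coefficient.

[1] multiply K2, K3 (series), giving (-4*s^2 - s + 3)/(4*s - 4)
[2] parallel reduction of K6, K7, giving (9*s^2 + 6*s)/(3*s^2 + 2*s + 1)
[3] combine K4, K5, (K6+K7) in series, giving (-72*s^2 - 48*s)/(3*s^4 - 4*s^3 + 1)
[4] collapse the loop ((K2*K3) forward, (K4*K5*(K6+K7)) return), giving (-12*s^6 + 13*s^5 + 13*s^4 - 12*s^3 - 4*s^2 - s + 3)/(12*s^5 + 260*s^4 + 280*s^3 - 168*s^2 - 140*s - 4)
[5] reduce the series chain K1, [(K2*K3)/(1+(K2*K3)*(K4*K5*(K6+K7)))], giving the overall T(s)

Therefore the answer is (-12*s^6 + 13*s^5 + 13*s^4 - 12*s^3 - 4*s^2 - s + 3)/(24*s^5 + 520*s^4 + 560*s^3 - 336*s^2 - 280*s - 8).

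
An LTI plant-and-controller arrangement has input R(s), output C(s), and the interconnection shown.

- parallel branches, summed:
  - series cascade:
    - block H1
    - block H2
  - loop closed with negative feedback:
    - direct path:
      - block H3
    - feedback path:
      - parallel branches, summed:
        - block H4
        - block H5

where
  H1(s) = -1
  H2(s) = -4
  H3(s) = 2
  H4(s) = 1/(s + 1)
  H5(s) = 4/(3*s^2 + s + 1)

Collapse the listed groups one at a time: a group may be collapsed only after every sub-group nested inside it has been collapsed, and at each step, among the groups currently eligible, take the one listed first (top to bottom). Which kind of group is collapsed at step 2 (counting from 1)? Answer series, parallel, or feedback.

1. multiply H1, H2 (series)
2. add H4, H5 (parallel)
3. apply the feedback formula to H3, (H4+H5)
4. sum the parallel branches (H1*H2), [H3/(1+H3*(H4+H5))]
The group at step 2 is a parallel group.

Final answer: parallel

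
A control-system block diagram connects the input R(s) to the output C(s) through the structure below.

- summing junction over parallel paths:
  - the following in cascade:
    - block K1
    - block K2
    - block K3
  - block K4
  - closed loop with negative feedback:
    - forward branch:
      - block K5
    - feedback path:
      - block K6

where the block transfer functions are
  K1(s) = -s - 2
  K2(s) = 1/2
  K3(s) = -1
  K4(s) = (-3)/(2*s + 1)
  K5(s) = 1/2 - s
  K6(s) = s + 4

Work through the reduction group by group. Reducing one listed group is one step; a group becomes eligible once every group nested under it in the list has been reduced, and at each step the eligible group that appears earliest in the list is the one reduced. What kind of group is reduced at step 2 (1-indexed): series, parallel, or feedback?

1. combine K1, K2, K3 in series
2. reduce the feedback loop with forward K5 and return K6
3. combine (K1*K2*K3), K4, [K5/(1+K5*K6)] in parallel
At step 2 the group reduced is feedback.

Therefore the answer is feedback.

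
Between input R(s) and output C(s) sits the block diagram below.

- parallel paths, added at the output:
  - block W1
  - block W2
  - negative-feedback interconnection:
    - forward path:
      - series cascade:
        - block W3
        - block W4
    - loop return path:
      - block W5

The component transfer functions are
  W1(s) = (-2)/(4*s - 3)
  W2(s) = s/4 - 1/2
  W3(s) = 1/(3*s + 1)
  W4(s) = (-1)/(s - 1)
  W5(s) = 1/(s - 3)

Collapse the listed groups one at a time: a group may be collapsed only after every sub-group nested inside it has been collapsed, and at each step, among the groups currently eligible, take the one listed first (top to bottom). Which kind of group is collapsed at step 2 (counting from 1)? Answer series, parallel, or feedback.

Step 1: series reduction of W3, W4
Step 2: reduce the feedback loop with forward (W3*W4) and return W5
Step 3: combine W1, W2, [(W3*W4)/(1+(W3*W4)*W5)] in parallel
Step 2 collapses a feedback group.

Final answer: feedback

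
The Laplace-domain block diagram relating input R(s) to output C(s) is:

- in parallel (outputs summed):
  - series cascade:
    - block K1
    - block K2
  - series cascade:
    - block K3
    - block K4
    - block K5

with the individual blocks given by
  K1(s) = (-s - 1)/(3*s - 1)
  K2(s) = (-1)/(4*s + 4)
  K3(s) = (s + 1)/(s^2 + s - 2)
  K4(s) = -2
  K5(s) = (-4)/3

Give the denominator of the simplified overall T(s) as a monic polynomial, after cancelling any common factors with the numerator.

Step 1. cascade K1, K2 -> 1/(12*s - 4)
Step 2. multiply K3, K4, K5 (series) -> (8*s + 8)/(3*s^2 + 3*s - 6)
Step 3. sum the parallel branches (K1*K2), (K3*K4*K5) -> (99*s^2 + 67*s - 38)/(36*s^3 + 24*s^2 - 84*s + 24)
No further cancellation is possible in the step-3 result, so that is T(s). Its denominator becomes monic after dividing by the leading coefficient 36.

Answer: s^3 + 2*s^2/3 - 7*s/3 + 2/3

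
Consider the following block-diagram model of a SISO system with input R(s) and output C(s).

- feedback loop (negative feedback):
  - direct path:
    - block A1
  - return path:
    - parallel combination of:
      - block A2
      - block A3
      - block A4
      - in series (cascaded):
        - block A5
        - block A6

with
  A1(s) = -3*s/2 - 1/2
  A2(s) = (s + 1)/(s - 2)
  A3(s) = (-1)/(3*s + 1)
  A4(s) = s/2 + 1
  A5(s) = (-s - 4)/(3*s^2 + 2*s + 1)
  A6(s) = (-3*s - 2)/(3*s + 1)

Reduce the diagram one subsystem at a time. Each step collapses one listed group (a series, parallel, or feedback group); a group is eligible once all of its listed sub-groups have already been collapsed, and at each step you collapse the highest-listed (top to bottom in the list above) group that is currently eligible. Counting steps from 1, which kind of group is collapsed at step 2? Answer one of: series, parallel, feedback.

The answer is parallel.

Reasoning:
[1] combine A5, A6 in series
[2] parallel reduction of A2, A3, A4, (A5*A6)
[3] reduce the feedback loop with forward A1 and return (A2+A3+A4+(A5*A6))
Step 2: parallel.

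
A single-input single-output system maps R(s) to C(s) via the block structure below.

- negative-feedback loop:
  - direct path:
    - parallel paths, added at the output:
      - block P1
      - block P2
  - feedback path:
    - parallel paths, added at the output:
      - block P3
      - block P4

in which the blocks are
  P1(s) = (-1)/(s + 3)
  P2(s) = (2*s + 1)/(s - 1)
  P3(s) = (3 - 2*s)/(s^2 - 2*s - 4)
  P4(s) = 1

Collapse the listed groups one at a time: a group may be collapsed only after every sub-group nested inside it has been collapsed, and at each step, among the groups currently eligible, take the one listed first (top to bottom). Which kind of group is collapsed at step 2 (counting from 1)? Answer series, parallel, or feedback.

Answer: parallel

Working:
[1] parallel reduction of P1, P2
[2] combine P3, P4 in parallel
[3] close the feedback loop around (P1+P2), (P3+P4)
The group at step 2 is a parallel group.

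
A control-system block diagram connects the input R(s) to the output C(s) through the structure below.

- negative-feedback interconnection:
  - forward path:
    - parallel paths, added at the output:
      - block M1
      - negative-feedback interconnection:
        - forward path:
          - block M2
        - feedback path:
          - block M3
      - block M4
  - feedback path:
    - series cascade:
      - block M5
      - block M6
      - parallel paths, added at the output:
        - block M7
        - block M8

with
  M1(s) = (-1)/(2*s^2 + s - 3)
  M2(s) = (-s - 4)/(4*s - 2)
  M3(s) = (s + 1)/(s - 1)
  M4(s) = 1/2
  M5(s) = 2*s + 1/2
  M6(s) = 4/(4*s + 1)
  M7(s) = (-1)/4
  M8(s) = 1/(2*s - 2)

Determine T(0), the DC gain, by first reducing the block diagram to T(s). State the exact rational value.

1. apply the feedback formula to M2, M3 -> (-s^2 - 3*s + 4)/(3*s^2 - 11*s - 2)
2. reduce the parallel group M1, [M2/(1+M2*M3)], M4 -> (2*s^4 - 33*s^3 - 14*s^2 + 79*s - 14)/(12*s^4 - 38*s^3 - 48*s^2 + 62*s + 12)
3. sum the parallel branches M7, M8 -> (3 - s)/(4*s - 4)
4. combine M5, M6, (M7+M8) in series -> (3 - s)/(2*s - 2)
5. feedback reduction of (M1+[M2/(1+M2*M3)]+M4), (M5*M6*(M7+M8)) -> (4*s^5 - 70*s^4 + 38*s^3 + 186*s^2 - 186*s + 28)/(22*s^5 - 61*s^4 - 105*s^3 + 99*s^2 + 151*s - 66)
DC gain: substitute s = 0 into T(s) from step 5: T(0) = 28/(-66) = -14/33.

Answer: -14/33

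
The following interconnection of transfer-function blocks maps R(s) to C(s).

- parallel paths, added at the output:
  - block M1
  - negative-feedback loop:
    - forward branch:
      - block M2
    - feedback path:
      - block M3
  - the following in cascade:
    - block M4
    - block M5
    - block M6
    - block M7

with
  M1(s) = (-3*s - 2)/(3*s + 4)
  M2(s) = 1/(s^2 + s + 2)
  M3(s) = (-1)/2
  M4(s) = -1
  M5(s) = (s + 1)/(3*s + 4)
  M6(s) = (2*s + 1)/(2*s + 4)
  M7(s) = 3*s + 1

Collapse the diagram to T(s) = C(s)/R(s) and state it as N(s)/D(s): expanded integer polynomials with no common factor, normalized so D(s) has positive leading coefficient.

The answer is (-12*s^5 - 46*s^4 - 96*s^3 - 101*s^2 - 44*s + 5)/(12*s^4 + 52*s^3 + 90*s^2 + 92*s + 48).

Reasoning:
Step 1. collapse the loop (M2 forward, M3 return) gives 2/(2*s^2 + 2*s + 3)
Step 2. combine M4, M5, M6, M7 in series gives (-6*s^3 - 11*s^2 - 6*s - 1)/(6*s^2 + 20*s + 16)
Step 3. combine M1, [M2/(1+M2*M3)], (M4*M5*M6*M7) in parallel - this is the overall T(s), already in the required normalized form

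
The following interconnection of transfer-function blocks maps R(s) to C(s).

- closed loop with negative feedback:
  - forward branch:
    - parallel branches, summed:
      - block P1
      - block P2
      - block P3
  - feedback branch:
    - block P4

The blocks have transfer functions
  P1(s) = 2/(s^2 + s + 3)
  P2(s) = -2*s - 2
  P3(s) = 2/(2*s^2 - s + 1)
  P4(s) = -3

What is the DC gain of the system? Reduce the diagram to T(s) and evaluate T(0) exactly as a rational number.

Answer: -2/3

Working:
Step 1. add P1, P2, P3 (parallel) -> (-4*s^5 - 6*s^4 - 14*s^3 - 2*s^2 - 2*s + 2)/(2*s^4 + s^3 + 6*s^2 - 2*s + 3)
Step 2. collapse the loop ((P1+P2+P3) forward, P4 return) -> (-4*s^5 - 6*s^4 - 14*s^3 - 2*s^2 - 2*s + 2)/(12*s^5 + 20*s^4 + 43*s^3 + 12*s^2 + 4*s - 3)
That last expression is T(s); at s = 0 only the constant terms survive, so T(0) = 2/(-3) = -2/3.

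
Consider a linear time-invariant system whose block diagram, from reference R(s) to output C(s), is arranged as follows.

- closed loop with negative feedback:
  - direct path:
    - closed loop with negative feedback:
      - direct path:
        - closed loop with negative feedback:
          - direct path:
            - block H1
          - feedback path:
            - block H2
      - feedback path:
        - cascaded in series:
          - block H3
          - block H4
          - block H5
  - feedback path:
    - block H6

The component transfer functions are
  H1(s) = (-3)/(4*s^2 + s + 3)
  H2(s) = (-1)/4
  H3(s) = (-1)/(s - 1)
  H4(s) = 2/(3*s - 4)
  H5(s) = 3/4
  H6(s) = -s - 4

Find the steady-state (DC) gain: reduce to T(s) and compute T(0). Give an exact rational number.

Step 1 - close the feedback loop around H1, H2: (-12)/(16*s^2 + 4*s + 15)
Step 2 - series reduction of H3, H4, H5: (-3)/(6*s^2 - 14*s + 8)
Step 3 - feedback reduction of [H1/(1+H1*H2)], (H3*H4*H5): (-36*s^2 + 84*s - 48)/(48*s^4 - 100*s^3 + 81*s^2 - 89*s + 78)
Step 4 - apply the feedback formula to [[H1/(1+H1*H2)]/(1+[H1/(1+H1*H2)]*(H3*H4*H5))], H6: (-36*s^2 + 84*s - 48)/(48*s^4 - 64*s^3 + 141*s^2 - 377*s + 270)
The step-4 result is T(s). Setting s = 0: T(0) = -48/270 = -8/45.

Answer: -8/45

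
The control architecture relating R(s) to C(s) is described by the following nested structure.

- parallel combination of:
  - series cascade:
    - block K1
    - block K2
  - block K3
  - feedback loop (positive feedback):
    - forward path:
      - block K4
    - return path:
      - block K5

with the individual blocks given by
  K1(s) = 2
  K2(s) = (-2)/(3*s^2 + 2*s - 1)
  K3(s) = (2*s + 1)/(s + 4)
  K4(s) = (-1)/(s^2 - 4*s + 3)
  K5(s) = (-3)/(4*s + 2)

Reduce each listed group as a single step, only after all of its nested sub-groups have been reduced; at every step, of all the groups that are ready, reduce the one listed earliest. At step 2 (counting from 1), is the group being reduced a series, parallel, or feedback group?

Step 1 - cascade K1, K2
Step 2 - apply the feedback formula to K4, K5
Step 3 - combine (K1*K2), K3, [K4/(1-K4*K5)] in parallel
At step 2 the group reduced is feedback.

Therefore the answer is feedback.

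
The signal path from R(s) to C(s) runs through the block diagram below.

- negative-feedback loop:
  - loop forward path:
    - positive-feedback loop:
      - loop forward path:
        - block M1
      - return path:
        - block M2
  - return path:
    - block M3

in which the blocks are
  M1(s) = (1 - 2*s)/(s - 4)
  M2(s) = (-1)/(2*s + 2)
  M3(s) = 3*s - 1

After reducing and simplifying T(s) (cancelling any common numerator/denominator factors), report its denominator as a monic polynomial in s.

First reduce the diagram to T(s).

[1] close the feedback loop around M1, M2 -> (-4*s^2 - 2*s + 2)/(2*s^2 - 8*s - 7)
[2] close the feedback loop around [M1/(1-M1*M2)], M3 -> (4*s^2 + 2*s - 2)/(12*s^3 + 9)
The result of step 2 is T(s) in lowest terms. Its denominator has leading coefficient 12; dividing the denominator through by 12 makes it monic.

Answer: s^3 + 3/4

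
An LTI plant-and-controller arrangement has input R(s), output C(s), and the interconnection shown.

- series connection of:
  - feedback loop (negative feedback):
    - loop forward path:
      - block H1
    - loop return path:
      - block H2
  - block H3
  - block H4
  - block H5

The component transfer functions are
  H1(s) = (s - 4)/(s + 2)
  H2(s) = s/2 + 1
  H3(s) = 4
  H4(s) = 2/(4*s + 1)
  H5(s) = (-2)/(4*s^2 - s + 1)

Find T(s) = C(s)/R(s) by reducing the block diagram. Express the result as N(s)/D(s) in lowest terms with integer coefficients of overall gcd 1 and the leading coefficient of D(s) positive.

Step 1 - collapse the loop (H1 forward, H2 return); result (2*s - 8)/(s^2 - 4)
Step 2 - reduce the series chain [H1/(1+H1*H2)], H3, H4, H5 - this is the overall T(s), already in the required normalized form

Answer: (128 - 32*s)/(16*s^5 - 61*s^3 + s^2 - 12*s - 4)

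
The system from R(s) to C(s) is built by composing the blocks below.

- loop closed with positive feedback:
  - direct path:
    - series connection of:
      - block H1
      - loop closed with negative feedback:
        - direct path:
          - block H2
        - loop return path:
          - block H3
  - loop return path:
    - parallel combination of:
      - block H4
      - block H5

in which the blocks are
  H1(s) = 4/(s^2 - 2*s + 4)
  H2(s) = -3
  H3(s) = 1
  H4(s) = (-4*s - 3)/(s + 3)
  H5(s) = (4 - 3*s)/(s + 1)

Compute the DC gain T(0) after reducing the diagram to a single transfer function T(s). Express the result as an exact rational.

1. reduce the feedback loop with forward H2 and return H3 = 3/2
2. reduce the series chain H1, [H2/(1+H2*H3)] = 6/(s^2 - 2*s + 4)
3. add H4, H5 (parallel) = (-7*s^2 - 12*s + 9)/(s^2 + 4*s + 3)
4. apply the feedback formula to (H1*[H2/(1+H2*H3)]), (H4+H5) = (6*s^2 + 24*s + 18)/(s^4 + 2*s^3 + 41*s^2 + 82*s - 42)
Step 4 gives the overall T(s). Then T(0) = 18/(-42) = -3/7.

Therefore the answer is -3/7.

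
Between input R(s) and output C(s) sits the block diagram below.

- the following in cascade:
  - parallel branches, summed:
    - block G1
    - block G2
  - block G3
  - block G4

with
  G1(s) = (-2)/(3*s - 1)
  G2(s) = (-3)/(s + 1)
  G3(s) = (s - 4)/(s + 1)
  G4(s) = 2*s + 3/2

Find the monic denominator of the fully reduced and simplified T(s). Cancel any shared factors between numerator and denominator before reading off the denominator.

Step 1: combine G1, G2 in parallel; result (1 - 11*s)/(3*s^2 + 2*s - 1)
Step 2: cascade (G1+G2), G3, G4; result (-44*s^3 + 147*s^2 + 119*s - 12)/(6*s^3 + 10*s^2 + 2*s - 2)
T(s) is the step-2 result (common factors already cancelled). Leading coefficient of the denominator: 6. Divide through by 6 for the monic polynomial.

Answer: s^3 + 5*s^2/3 + s/3 - 1/3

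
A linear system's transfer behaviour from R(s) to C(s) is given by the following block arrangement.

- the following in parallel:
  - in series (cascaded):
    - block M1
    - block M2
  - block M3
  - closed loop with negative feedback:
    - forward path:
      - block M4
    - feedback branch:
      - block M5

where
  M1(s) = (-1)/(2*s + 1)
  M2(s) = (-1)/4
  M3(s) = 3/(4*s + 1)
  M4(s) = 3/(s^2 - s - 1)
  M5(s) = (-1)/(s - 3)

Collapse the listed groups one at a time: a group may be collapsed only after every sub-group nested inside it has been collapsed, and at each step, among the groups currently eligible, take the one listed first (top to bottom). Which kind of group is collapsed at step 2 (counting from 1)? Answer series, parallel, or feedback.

Answer: feedback

Working:
Step 1. multiply M1, M2 (series)
Step 2. feedback reduction of M4, M5
Step 3. combine (M1*M2), M3, [M4/(1+M4*M5)] in parallel
At step 2 the group reduced is feedback.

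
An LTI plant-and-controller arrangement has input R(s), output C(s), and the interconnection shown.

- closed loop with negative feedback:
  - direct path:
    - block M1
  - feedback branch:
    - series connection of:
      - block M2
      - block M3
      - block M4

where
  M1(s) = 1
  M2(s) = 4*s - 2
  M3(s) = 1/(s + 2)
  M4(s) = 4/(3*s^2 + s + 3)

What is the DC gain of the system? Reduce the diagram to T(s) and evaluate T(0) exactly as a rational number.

(1) combine M2, M3, M4 in series, giving (16*s - 8)/(3*s^3 + 7*s^2 + 5*s + 6)
(2) reduce the feedback loop with forward M1 and return (M2*M3*M4), giving (3*s^3 + 7*s^2 + 5*s + 6)/(3*s^3 + 7*s^2 + 21*s - 2)
That last expression is T(s); at s = 0 only the constant terms survive, so T(0) = 6/(-2) = -3.

Hence the answer: -3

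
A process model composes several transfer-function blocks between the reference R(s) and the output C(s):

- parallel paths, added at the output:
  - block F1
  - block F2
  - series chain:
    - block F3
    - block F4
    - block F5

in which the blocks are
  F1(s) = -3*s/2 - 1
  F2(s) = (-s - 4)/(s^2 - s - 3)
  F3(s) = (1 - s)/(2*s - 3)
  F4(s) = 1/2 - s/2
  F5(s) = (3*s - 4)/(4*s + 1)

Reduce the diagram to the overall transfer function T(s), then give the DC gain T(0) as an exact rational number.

(1) multiply F3, F4, F5 (series), giving (3*s^3 - 10*s^2 + 11*s - 4)/(16*s^2 - 20*s - 6)
(2) parallel reduction of F1, F2, (F3*F4*F5), giving (-21*s^5 + 25*s^4 + 83*s^3 - 94*s^2 - 36*s + 18)/(16*s^4 - 36*s^3 - 34*s^2 + 66*s + 18)
Step 2 gives the overall T(s). Then T(0) = 18/18 = 1.

Final answer: 1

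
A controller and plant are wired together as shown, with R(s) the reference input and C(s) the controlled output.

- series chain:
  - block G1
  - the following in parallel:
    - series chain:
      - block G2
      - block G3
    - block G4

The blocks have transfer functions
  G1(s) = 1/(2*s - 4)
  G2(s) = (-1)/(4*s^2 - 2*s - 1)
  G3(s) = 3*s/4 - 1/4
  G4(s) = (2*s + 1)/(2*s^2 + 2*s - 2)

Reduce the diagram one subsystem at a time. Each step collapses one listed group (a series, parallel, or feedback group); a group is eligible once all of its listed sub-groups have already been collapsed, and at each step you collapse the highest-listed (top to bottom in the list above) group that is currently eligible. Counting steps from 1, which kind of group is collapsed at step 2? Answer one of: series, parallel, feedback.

Step 1: cascade G2, G3
Step 2: reduce the parallel group (G2*G3), G4
Step 3: series reduction of G1, ((G2*G3)+G4)
At step 2 the group reduced is parallel.

Answer: parallel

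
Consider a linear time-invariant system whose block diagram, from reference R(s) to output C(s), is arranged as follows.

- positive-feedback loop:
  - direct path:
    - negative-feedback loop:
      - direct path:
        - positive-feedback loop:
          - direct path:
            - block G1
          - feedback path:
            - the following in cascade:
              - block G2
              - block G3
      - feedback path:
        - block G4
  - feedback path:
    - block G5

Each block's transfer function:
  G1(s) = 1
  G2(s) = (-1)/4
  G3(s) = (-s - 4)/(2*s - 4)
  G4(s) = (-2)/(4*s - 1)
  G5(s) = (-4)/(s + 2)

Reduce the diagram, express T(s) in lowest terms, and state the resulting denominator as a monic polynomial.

Step 1. multiply G2, G3 (series), giving (s + 4)/(8*s - 16)
Step 2. collapse the loop (G1 forward, (G2*G3) return), giving (8*s - 16)/(7*s - 20)
Step 3. collapse the loop ([G1/(1-G1*(G2*G3))] forward, G4 return), giving (32*s^2 - 72*s + 16)/(28*s^2 - 103*s + 52)
Step 4. apply the feedback formula to [[G1/(1-G1*(G2*G3))]/(1+[G1/(1-G1*(G2*G3))]*G4)], G5, giving (32*s^3 - 8*s^2 - 128*s + 32)/(28*s^3 + 81*s^2 - 442*s + 168)
T(s) is the step-4 result (common factors already cancelled). Leading coefficient of the denominator: 28. Divide through by 28 for the monic polynomial.

Final answer: s^3 + 81*s^2/28 - 221*s/14 + 6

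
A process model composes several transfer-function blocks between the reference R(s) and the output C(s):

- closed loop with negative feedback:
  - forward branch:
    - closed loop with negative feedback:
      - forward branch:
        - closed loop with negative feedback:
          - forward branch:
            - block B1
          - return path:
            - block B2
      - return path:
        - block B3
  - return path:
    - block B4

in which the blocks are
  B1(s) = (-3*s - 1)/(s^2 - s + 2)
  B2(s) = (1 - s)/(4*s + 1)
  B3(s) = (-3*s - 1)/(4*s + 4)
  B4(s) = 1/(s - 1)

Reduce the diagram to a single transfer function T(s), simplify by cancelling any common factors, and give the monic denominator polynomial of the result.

Step 1. reduce the feedback loop with forward B1 and return B2; result (-12*s^2 - 7*s - 1)/(4*s^3 + 5*s + 1)
Step 2. collapse the loop ([B1/(1+B1*B2)] forward, B3 return); result (-48*s^3 - 76*s^2 - 32*s - 4)/(16*s^4 + 52*s^3 + 53*s^2 + 34*s + 5)
Step 3. feedback reduction of [[B1/(1+B1*B2)]/(1+[B1/(1+B1*B2)]*B3)], B4; result (-48*s^4 - 28*s^3 + 44*s^2 + 28*s + 4)/(16*s^5 + 36*s^4 - 47*s^3 - 95*s^2 - 61*s - 9)
That last expression is T(s), already simplified. Scaling its denominator by 1/16 (the reciprocal of the leading coefficient) yields the monic denominator.

Therefore the answer is s^5 + 9*s^4/4 - 47*s^3/16 - 95*s^2/16 - 61*s/16 - 9/16.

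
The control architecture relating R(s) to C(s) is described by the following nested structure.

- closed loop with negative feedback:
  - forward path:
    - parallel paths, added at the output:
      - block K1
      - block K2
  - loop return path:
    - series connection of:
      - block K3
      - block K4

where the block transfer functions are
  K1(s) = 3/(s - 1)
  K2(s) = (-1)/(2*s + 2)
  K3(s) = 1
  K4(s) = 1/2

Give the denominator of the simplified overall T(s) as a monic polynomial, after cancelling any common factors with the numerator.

(1) parallel reduction of K1, K2; result (5*s + 7)/(2*s^2 - 2)
(2) cascade K3, K4; result 1/2
(3) feedback reduction of (K1+K2), (K3*K4); result (10*s + 14)/(4*s^2 + 5*s + 3)
The result of step 3 is T(s) in lowest terms. Its denominator has leading coefficient 4; dividing the denominator through by 4 makes it monic.

Answer: s^2 + 5*s/4 + 3/4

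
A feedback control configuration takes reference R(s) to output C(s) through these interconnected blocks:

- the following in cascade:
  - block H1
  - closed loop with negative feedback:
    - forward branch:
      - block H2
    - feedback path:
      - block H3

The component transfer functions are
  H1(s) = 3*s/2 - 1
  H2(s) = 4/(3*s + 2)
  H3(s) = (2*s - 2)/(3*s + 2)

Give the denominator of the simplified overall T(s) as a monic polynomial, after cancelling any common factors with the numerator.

[1] feedback reduction of H2, H3, giving (12*s + 8)/(9*s^2 + 20*s - 4)
[2] combine H1, [H2/(1+H2*H3)] in series, giving (18*s^2 - 8)/(9*s^2 + 20*s - 4)
That last expression is T(s), already simplified. Scaling its denominator by 1/9 (the reciprocal of the leading coefficient) yields the monic denominator.

Final answer: s^2 + 20*s/9 - 4/9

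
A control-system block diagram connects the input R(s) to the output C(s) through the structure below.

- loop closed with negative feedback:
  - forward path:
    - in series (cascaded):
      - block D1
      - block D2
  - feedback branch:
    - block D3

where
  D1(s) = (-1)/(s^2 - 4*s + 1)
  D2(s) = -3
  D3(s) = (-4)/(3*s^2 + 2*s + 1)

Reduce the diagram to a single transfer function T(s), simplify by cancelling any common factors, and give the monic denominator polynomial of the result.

The answer is s^4 - 10*s^3/3 - 4*s^2/3 - 2*s/3 - 11/3.

Reasoning:
(1) cascade D1, D2 -> 3/(s^2 - 4*s + 1)
(2) close the feedback loop around (D1*D2), D3 -> (9*s^2 + 6*s + 3)/(3*s^4 - 10*s^3 - 4*s^2 - 2*s - 11)
That last expression is T(s), already simplified. Scaling its denominator by 1/3 (the reciprocal of the leading coefficient) yields the monic denominator.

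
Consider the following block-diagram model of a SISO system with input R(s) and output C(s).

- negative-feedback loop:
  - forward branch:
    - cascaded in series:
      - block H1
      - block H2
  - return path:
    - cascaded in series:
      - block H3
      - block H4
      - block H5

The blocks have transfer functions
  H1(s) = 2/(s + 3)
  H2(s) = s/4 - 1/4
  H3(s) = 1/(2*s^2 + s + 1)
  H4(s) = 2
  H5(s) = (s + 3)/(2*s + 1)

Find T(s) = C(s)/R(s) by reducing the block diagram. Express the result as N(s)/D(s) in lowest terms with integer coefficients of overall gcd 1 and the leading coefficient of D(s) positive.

[1] series reduction of H1, H2, giving (s - 1)/(2*s + 6)
[2] series reduction of H3, H4, H5, giving (2*s + 6)/(4*s^3 + 4*s^2 + 3*s + 1)
[3] apply the feedback formula to (H1*H2), (H3*H4*H5); the result is T(s) itself (integer coefficients, no common factor, positive leading denominator coefficient)

Final answer: (4*s^4 - s^2 - 2*s - 1)/(8*s^4 + 32*s^3 + 32*s^2 + 24*s)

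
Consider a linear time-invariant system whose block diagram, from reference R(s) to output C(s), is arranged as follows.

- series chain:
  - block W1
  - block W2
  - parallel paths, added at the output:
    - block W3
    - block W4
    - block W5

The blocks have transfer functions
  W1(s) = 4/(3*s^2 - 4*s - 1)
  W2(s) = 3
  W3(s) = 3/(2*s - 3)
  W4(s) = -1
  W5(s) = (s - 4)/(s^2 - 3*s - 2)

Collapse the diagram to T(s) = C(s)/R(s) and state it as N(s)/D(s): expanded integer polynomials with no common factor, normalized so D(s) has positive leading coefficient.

First reduce the diagram to T(s).

[1] add W3, W4, W5 (parallel); result (-2*s^3 + 14*s^2 - 25*s)/(2*s^3 - 9*s^2 + 5*s + 6)
[2] reduce the series chain W1, W2, (W3+W4+W5): this yields T(s), and no further normalization is needed

Answer: (-24*s^3 + 168*s^2 - 300*s)/(6*s^5 - 35*s^4 + 49*s^3 + 7*s^2 - 29*s - 6)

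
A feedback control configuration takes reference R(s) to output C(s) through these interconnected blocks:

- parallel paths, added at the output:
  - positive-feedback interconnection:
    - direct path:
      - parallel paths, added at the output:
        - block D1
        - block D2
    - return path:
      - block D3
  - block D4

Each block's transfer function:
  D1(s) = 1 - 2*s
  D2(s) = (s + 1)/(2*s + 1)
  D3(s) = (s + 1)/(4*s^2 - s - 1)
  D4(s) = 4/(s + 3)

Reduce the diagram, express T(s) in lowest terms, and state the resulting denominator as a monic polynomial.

(1) reduce the parallel group D1, D2 gives (-4*s^2 + s + 2)/(2*s + 1)
(2) close the feedback loop around (D1+D2), D3 gives (-16*s^4 + 8*s^3 + 11*s^2 - 3*s - 2)/(12*s^3 + 5*s^2 - 6*s - 3)
(3) reduce the parallel group [(D1+D2)/(1-(D1+D2)*D3)], D4 gives (-16*s^5 - 40*s^4 + 83*s^3 + 50*s^2 - 35*s - 18)/(12*s^4 + 41*s^3 + 9*s^2 - 21*s - 9)
No further cancellation is possible in the step-3 result, so that is T(s). Its denominator becomes monic after dividing by the leading coefficient 12.

Therefore the answer is s^4 + 41*s^3/12 + 3*s^2/4 - 7*s/4 - 3/4.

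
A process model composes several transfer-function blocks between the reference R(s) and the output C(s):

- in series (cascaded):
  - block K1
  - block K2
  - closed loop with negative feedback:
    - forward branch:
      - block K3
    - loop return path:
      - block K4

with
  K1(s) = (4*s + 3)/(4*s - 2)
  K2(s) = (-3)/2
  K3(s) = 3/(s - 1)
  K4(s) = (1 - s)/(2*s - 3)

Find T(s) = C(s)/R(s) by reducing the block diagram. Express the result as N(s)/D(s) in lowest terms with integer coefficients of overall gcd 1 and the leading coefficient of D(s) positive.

Step 1: feedback reduction of K3, K4; result (6*s - 9)/(2*s^2 - 8*s + 6)
Step 2: reduce the series chain K1, K2, [K3/(1+K3*K4)], which is the overall transfer function T(s) = C(s)/R(s) in lowest terms

Hence the answer: (-72*s^2 + 54*s + 81)/(16*s^3 - 72*s^2 + 80*s - 24)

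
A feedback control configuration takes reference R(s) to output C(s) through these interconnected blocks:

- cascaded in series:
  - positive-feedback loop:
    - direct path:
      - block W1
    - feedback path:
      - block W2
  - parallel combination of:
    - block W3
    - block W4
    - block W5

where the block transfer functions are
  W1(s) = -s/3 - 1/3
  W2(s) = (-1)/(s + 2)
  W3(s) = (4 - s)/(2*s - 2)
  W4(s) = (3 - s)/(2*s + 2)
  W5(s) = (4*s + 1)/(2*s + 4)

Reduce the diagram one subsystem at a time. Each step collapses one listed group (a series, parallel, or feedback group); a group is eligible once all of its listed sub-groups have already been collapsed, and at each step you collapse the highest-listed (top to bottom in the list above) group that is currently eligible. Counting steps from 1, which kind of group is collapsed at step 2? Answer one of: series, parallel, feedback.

Step 1: close the feedback loop around W1, W2
Step 2: add W3, W4, W5 (parallel)
Step 3: multiply [W1/(1-W1*W2)], (W3+W4+W5) (series)
The group at step 2 is a parallel group.

Answer: parallel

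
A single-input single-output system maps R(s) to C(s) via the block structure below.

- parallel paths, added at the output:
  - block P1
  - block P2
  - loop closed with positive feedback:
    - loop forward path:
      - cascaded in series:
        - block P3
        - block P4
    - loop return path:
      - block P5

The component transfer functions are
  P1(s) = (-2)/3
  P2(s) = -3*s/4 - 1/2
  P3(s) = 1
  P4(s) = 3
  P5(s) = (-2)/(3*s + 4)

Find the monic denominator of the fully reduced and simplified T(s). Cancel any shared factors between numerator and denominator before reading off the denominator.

First reduce the diagram to T(s).

Step 1. multiply P3, P4 (series) -> 3
Step 2. apply the feedback formula to (P3*P4), P5 -> (9*s + 12)/(3*s + 10)
Step 3. sum the parallel branches P1, P2, [(P3*P4)/(1-(P3*P4)*P5)] -> (-27*s^2 - 24*s + 4)/(36*s + 120)
Step 3 gives the fully reduced T(s), with no common factor left to cancel. The denominator's leading coefficient is 36, so divide each of its coefficients by 36 to get the monic form.

Answer: s + 10/3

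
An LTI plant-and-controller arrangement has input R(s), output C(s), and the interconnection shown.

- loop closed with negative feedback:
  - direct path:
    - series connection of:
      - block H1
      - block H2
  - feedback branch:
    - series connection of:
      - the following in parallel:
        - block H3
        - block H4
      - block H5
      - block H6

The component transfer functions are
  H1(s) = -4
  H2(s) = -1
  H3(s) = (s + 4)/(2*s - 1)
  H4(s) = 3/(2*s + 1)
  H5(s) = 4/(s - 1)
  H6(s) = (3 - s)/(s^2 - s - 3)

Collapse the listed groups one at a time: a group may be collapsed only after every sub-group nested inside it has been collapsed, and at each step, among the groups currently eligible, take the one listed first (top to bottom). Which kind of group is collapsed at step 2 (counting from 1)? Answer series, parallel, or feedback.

(1) cascade H1, H2
(2) parallel reduction of H3, H4
(3) series reduction of (H3+H4), H5, H6
(4) close the feedback loop around (H1*H2), ((H3+H4)*H5*H6)
At step 2 the group reduced is parallel.

Answer: parallel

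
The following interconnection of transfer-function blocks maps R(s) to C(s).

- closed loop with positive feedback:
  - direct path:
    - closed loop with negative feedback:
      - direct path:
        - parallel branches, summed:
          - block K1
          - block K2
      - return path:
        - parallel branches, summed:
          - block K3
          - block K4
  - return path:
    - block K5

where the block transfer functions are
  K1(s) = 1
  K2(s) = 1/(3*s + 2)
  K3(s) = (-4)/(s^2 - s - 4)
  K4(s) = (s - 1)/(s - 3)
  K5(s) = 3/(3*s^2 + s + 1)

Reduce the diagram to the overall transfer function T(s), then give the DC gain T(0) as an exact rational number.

1. parallel reduction of K1, K2 gives (3*s + 3)/(3*s + 2)
2. add K3, K4 (parallel) gives (s^3 - 2*s^2 - 7*s + 16)/(s^3 - 4*s^2 - s + 12)
3. reduce the feedback loop with forward (K1+K2) and return (K3+K4) gives (3*s^4 - 9*s^3 - 15*s^2 + 33*s + 36)/(6*s^4 - 13*s^3 - 38*s^2 + 61*s + 72)
4. close the feedback loop around [(K1+K2)/(1+(K1+K2)*(K3+K4))], K5 gives (9*s^6 - 24*s^5 - 51*s^4 + 75*s^3 + 126*s^2 + 69*s + 36)/(18*s^6 - 33*s^5 - 130*s^4 + 159*s^3 + 284*s^2 + 34*s - 36)
DC gain: substitute s = 0 into T(s) from step 4: T(0) = 36/(-36) = -1.

Answer: -1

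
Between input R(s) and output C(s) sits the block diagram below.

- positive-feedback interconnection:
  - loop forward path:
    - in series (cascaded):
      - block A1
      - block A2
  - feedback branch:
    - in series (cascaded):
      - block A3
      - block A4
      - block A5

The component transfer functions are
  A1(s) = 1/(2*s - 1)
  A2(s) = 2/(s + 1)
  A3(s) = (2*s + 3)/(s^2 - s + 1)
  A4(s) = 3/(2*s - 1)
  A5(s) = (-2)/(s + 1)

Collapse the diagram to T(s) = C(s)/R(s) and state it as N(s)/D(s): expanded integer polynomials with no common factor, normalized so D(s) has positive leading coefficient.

Step 1: reduce the series chain A1, A2: 2/(2*s^2 + s - 1)
Step 2: series reduction of A3, A4, A5: (-12*s - 18)/(2*s^4 - s^3 + 2*s - 1)
Step 3: apply the feedback formula to (A1*A2), (A3*A4*A5); the result is T(s) itself (integer coefficients, no common factor, positive leading denominator coefficient)

Hence the answer: (4*s^4 - 2*s^3 + 4*s - 2)/(4*s^6 - 3*s^4 + 5*s^3 + 21*s + 37)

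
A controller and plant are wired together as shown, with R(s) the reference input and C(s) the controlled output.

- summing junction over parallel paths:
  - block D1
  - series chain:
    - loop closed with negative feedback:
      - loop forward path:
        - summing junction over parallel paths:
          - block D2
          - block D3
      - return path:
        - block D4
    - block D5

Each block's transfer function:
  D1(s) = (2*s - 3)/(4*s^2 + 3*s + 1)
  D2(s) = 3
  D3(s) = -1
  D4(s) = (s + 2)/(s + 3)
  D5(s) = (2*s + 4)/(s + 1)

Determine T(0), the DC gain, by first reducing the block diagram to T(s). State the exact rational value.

Step 1 - add D2, D3 (parallel) gives 2
Step 2 - feedback reduction of (D2+D3), D4 gives (2*s + 6)/(3*s + 7)
Step 3 - reduce the series chain [(D2+D3)/(1+(D2+D3)*D4)], D5 gives (4*s^2 + 20*s + 24)/(3*s^2 + 10*s + 7)
Step 4 - parallel reduction of D1, ([(D2+D3)/(1+(D2+D3)*D4)]*D5) gives (16*s^4 + 98*s^3 + 171*s^2 + 76*s + 3)/(12*s^4 + 49*s^3 + 61*s^2 + 31*s + 7)
DC gain: substitute s = 0 into T(s) from step 4: T(0) = 3/7.

Answer: 3/7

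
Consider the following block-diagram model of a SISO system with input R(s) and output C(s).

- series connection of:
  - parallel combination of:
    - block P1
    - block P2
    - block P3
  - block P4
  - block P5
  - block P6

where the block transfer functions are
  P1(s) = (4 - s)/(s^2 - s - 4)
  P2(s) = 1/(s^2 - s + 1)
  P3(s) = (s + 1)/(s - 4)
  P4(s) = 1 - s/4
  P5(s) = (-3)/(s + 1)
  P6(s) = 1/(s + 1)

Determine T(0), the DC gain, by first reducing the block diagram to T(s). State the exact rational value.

The answer is 3/4.

Reasoning:
1. parallel reduction of P1, P2, P3 = (s^5 - 2*s^4 + 6*s^3 - 29*s^2 + 23*s - 4)/(s^5 - 6*s^4 + 6*s^3 + 11*s^2 - 16*s + 16)
2. multiply (P1+P2+P3), P4, P5, P6 (series) = (3*s^5 - 6*s^4 + 18*s^3 - 87*s^2 + 69*s - 12)/(4*s^6 - 20*s^4 - 12*s^3 - 20*s - 16)
DC gain: substitute s = 0 into T(s) from step 2: T(0) = -12/(-16) = 3/4.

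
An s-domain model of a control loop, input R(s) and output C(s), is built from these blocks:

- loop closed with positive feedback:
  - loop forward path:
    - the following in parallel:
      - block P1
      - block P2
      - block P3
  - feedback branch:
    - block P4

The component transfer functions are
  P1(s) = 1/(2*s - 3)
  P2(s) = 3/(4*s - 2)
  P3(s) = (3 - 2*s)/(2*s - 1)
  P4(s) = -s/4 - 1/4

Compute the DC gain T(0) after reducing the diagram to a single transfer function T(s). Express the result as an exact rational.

Step 1 - combine P1, P2, P3 in parallel, giving (-8*s^2 + 34*s - 29)/(8*s^2 - 16*s + 6)
Step 2 - close the feedback loop around (P1+P2+P3), P4, giving (32*s^2 - 136*s + 116)/(8*s^3 - 58*s^2 + 59*s + 5)
Step 2 gives the overall T(s). Then T(0) = 116/5.

Therefore the answer is 116/5.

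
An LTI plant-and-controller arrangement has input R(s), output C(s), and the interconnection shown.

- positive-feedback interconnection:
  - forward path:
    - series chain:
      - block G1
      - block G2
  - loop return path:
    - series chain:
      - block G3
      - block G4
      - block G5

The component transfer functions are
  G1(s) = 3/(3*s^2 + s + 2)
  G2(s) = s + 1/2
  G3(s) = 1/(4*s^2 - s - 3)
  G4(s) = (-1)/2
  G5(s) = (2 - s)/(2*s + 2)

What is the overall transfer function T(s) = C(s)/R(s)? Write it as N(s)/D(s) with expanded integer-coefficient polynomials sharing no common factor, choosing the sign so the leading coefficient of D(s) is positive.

(1) multiply G1, G2 (series) gives (6*s + 3)/(6*s^2 + 2*s + 4)
(2) cascade G3, G4, G5 gives (s - 2)/(16*s^3 + 12*s^2 - 16*s - 12)
(3) collapse the loop ((G1*G2) forward, (G3*G4*G5) return), which is the overall transfer function T(s) = C(s)/R(s) in lowest terms

Therefore the answer is (96*s^4 + 120*s^3 - 60*s^2 - 120*s - 36)/(96*s^5 + 104*s^4 - 8*s^3 - 62*s^2 - 79*s - 42).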